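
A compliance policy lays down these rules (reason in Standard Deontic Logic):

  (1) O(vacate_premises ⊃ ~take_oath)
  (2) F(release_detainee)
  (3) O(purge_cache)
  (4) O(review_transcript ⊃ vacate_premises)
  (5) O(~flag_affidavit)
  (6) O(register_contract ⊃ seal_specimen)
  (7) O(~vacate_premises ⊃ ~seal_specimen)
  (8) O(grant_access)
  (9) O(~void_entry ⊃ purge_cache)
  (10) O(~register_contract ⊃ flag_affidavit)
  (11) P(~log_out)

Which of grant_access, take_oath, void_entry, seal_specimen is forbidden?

take_oath

From premise 5 we have O(~flag_affidavit).
Premise 10 is O(~register_contract ⊃ flag_affidavit); contrapositively O(~flag_affidavit ⊃ register_contract). Since O(~flag_affidavit) holds, K gives O(register_contract).
Applying K to premise 6 (O(register_contract ⊃ seal_specimen)) and O(register_contract) yields O(seal_specimen).
The contrapositive of premise 7 (O(~vacate_premises ⊃ ~seal_specimen)) is O(seal_specimen ⊃ vacate_premises), and O(seal_specimen) is already established, so O(vacate_premises).
Applying K to premise 1 (O(vacate_premises ⊃ ~take_oath)) and O(vacate_premises) yields O(~take_oath).
So O(~take_oath) holds, i.e. take_oath is forbidden. None of the other listed options is forbidden under the premises.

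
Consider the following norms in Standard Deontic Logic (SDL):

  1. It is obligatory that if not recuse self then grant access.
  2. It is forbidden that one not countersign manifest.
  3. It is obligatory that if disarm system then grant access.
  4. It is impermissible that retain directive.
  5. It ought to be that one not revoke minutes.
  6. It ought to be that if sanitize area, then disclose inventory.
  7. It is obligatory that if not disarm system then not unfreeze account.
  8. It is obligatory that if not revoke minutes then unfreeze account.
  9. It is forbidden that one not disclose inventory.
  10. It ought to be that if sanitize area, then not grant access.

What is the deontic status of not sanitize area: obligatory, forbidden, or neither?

From premise 5 we have O(¬revoke_minutes).
With premise 8, O(¬revoke_minutes → unfreeze_account), the K-axiom yields O(unfreeze_account).
The contrapositive of premise 7 (O(¬disarm_system → ¬unfreeze_account)) is O(unfreeze_account → disarm_system), and O(unfreeze_account) is already established, so O(disarm_system).
Premise 3 is O(disarm_system → grant_access); since O(disarm_system), deontic closure gives O(grant_access).
Premise 10, O(sanitize_area → ¬grant_access), contraposes to O(grant_access → ¬sanitize_area); with O(grant_access) we get O(¬sanitize_area).
Premises 1, 2, 4, 6, 9 do not contribute to this derivation.
Hence ¬sanitize_area is obligatory.

Obligatory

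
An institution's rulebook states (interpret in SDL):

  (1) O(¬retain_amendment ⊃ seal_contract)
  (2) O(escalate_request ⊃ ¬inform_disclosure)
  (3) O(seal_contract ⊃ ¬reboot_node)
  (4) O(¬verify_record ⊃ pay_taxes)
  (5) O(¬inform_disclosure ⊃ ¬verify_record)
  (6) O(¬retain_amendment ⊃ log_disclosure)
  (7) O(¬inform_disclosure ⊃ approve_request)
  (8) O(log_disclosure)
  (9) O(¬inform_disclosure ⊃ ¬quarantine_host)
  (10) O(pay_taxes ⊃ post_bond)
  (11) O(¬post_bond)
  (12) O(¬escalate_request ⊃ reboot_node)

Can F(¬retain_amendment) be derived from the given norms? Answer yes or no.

Yes

Premise 11 states O(¬post_bond) outright.
Premise 10, O(pay_taxes ⊃ post_bond), contraposes to O(¬post_bond ⊃ ¬pay_taxes); with O(¬post_bond) we get O(¬pay_taxes).
Premise 4, O(¬verify_record ⊃ pay_taxes), contraposes to O(¬pay_taxes ⊃ verify_record); with O(¬pay_taxes) we get O(verify_record).
Premise 5, O(¬inform_disclosure ⊃ ¬verify_record), contraposes to O(verify_record ⊃ inform_disclosure); with O(verify_record) we get O(inform_disclosure).
Premise 2 is O(escalate_request ⊃ ¬inform_disclosure); contrapositively O(inform_disclosure ⊃ ¬escalate_request). Since O(inform_disclosure) holds, K gives O(¬escalate_request).
Applying K to premise 12 (O(¬escalate_request ⊃ reboot_node)) and O(¬escalate_request) yields O(reboot_node).
Premise 3 is O(seal_contract ⊃ ¬reboot_node); contrapositively O(reboot_node ⊃ ¬seal_contract). Since O(reboot_node) holds, K gives O(¬seal_contract).
The contrapositive of premise 1 (O(¬retain_amendment ⊃ seal_contract)) is O(¬seal_contract ⊃ retain_amendment), and O(¬seal_contract) is already established, so O(retain_amendment).
Premises 6, 7, 8, 9 do not contribute to this derivation.
So O(retain_amendment) holds, i.e. F(¬retain_amendment). The claim follows.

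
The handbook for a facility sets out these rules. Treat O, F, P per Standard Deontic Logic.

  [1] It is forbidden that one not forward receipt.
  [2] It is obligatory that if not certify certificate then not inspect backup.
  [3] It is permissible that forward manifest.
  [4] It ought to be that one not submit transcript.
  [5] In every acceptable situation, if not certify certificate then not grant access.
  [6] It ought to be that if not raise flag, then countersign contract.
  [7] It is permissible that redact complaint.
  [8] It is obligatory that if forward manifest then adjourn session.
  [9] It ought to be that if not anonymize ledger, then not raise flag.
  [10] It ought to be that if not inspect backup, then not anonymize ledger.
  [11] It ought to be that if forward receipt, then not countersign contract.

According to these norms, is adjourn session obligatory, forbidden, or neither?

Neither

Premise 8 is O(forward_manifest → adjourn_session), but O(forward_manifest) is not derivable from the premises (the permission P(forward_manifest) asserts only ¬O(¬forward_manifest), not O(forward_manifest)), so it does not yield O(adjourn_session).
No premise or chain of K-axiom applications forces O(adjourn_session), and none forces O(¬adjourn_session). So adjourn_session is neither obligatory nor forbidden under these norms.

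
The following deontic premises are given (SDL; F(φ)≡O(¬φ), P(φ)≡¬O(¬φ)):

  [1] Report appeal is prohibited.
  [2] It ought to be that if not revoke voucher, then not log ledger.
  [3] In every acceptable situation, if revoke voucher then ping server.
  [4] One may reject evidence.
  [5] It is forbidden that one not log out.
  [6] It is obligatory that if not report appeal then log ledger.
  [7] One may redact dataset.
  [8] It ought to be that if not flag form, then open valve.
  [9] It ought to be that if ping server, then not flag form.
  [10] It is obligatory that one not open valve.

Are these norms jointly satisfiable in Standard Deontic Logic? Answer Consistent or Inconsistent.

Premise 1 is F(report_appeal), i.e. O(¬report_appeal).
From O(¬report_appeal) and premise 6, O(¬report_appeal → log_ledger), we obtain O(log_ledger).
Premise 2, O(¬revoke_voucher → ¬log_ledger), contraposes to O(log_ledger → revoke_voucher); with O(log_ledger) we get O(revoke_voucher).
From O(revoke_voucher) and premise 3, O(revoke_voucher → ping_server), we obtain O(ping_server).
Premise 9 is O(ping_server → ¬flag_form); since O(ping_server), deontic closure gives O(¬flag_form).
Premise 8 is O(¬flag_form → open_valve); since O(¬flag_form), deontic closure gives O(open_valve).
Yet premise 10 states O(¬open_valve).
We now have both O(open_valve) and O(¬open_valve) — open_valve is simultaneously obligatory and forbidden, violating the D-axiom.

Inconsistent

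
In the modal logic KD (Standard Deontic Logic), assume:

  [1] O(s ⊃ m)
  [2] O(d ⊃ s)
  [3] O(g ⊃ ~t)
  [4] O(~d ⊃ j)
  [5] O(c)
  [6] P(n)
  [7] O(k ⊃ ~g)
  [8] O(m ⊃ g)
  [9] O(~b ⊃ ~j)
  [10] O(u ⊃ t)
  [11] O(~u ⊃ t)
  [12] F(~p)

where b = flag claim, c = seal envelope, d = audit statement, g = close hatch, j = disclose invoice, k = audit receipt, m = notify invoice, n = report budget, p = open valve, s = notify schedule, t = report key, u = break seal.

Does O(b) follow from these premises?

Yes

Premises 11 and 10 are O(~u ⊃ t) and O(u ⊃ t); every ideal world satisfies ~u or u, so in either case t holds — hence O(t).
Premise 3 is O(g ⊃ ~t); contrapositively O(t ⊃ ~g). Since O(t) holds, K gives O(~g).
The contrapositive of premise 8 (O(m ⊃ g)) is O(~g ⊃ ~m), and O(~g) is already established, so O(~m).
Premise 1 is O(s ⊃ m); contrapositively O(~m ⊃ ~s). Since O(~m) holds, K gives O(~s).
The contrapositive of premise 2 (O(d ⊃ s)) is O(~s ⊃ ~d), and O(~s) is already established, so O(~d).
Premise 4 is O(~d ⊃ j); since O(~d), deontic closure gives O(j).
Premise 9, O(~b ⊃ ~j), contraposes to O(j ⊃ b); with O(j) we get O(b).
Premises 5, 6, 7, 12 do not contribute to this derivation.
So O(b) follows.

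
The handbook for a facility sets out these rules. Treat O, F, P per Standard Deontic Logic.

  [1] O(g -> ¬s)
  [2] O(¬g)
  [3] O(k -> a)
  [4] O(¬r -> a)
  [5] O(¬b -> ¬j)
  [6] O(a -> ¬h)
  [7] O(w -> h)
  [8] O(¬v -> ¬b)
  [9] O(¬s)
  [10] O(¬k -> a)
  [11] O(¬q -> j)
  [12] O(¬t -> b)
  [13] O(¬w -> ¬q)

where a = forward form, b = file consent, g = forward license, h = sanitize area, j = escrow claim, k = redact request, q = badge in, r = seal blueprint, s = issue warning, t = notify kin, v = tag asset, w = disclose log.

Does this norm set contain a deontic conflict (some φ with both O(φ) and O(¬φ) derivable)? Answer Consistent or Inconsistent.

Premise 1 is O(g -> ¬s); even if O(¬s) held, inferring O(g) would be affirming the consequent — invalid.
So O(g) is not derivable, and the apparent clash with O(¬g) does not arise.
A world satisfying every obligation exists (e.g. a=true, b=true, g=false, h=false, j=true, k=false, q=false, r=false, s=false, t=false, v=true, w=false); no atom is both obligatory and forbidden, so the set is consistent.

Consistent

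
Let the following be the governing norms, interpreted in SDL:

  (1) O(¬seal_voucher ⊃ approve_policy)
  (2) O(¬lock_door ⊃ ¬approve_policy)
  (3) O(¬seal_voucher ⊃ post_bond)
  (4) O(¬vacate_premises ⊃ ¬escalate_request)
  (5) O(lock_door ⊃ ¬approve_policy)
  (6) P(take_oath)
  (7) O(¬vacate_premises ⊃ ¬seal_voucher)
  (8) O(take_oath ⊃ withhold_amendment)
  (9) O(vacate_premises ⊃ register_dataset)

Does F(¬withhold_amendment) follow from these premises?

No

Premise 8 is O(take_oath ⊃ withhold_amendment), but O(take_oath) is not derivable from the premises (the permission P(take_oath) asserts only ¬O(¬take_oath), not O(take_oath)), so it does not yield O(withhold_amendment).
No other premise forces O(withhold_amendment). An ideal world satisfying every premise can still have ¬withhold_amendment true, so F(¬withhold_amendment) is not derivable.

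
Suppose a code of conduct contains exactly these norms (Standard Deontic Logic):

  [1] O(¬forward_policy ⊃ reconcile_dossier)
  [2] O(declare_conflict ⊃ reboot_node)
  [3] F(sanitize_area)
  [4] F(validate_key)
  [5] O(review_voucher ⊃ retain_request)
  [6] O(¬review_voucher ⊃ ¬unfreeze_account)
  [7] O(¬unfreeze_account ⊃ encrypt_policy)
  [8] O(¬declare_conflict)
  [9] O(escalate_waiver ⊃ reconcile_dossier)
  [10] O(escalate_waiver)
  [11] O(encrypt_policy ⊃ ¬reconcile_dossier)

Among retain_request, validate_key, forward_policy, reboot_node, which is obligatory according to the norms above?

retain_request

From premise 10 we have O(escalate_waiver).
Premise 9 is O(escalate_waiver ⊃ reconcile_dossier); since O(escalate_waiver), deontic closure gives O(reconcile_dossier).
The contrapositive of premise 11 (O(encrypt_policy ⊃ ¬reconcile_dossier)) is O(reconcile_dossier ⊃ ¬encrypt_policy), and O(reconcile_dossier) is already established, so O(¬encrypt_policy).
The contrapositive of premise 7 (O(¬unfreeze_account ⊃ encrypt_policy)) is O(¬encrypt_policy ⊃ unfreeze_account), and O(¬encrypt_policy) is already established, so O(unfreeze_account).
The contrapositive of premise 6 (O(¬review_voucher ⊃ ¬unfreeze_account)) is O(unfreeze_account ⊃ review_voucher), and O(unfreeze_account) is already established, so O(review_voucher).
With premise 5, O(review_voucher ⊃ retain_request), the K-axiom yields O(retain_request).
So O(retain_request) holds — retain_request is obligatory. None of the other listed options is made obligatory by any chain of premises.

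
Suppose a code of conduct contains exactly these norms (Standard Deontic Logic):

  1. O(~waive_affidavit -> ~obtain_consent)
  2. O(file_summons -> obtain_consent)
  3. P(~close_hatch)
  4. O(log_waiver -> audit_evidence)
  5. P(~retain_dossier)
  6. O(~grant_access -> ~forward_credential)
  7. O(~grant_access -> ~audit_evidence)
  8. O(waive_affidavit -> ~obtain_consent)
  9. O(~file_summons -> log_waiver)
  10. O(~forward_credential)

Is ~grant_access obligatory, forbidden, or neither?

Premises 1 and 8 are O(~waive_affidavit -> ~obtain_consent) and O(waive_affidavit -> ~obtain_consent); every ideal world satisfies ~waive_affidavit or waive_affidavit, so in either case ~obtain_consent holds — hence O(~obtain_consent).
Premise 2, O(file_summons -> obtain_consent), contraposes to O(~obtain_consent -> ~file_summons); with O(~obtain_consent) we get O(~file_summons).
With premise 9, O(~file_summons -> log_waiver), the K-axiom yields O(log_waiver).
From O(log_waiver) and premise 4, O(log_waiver -> audit_evidence), we obtain O(audit_evidence).
Premise 7, O(~grant_access -> ~audit_evidence), contraposes to O(audit_evidence -> grant_access); with O(audit_evidence) we get O(grant_access).
Premises 3, 5, 6, 10 do not contribute to this derivation.
Thus O(grant_access), which is F(~grant_access): ~grant_access is forbidden.

Forbidden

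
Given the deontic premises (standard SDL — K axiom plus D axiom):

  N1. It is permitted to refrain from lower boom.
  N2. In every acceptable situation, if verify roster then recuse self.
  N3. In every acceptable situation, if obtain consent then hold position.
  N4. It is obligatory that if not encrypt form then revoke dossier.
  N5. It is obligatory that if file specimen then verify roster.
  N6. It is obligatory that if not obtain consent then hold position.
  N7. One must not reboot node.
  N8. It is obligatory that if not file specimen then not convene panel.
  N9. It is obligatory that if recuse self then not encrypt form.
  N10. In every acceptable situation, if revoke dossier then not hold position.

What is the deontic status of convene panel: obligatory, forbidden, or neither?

Forbidden

Premises 3 and 6 cover both cases: O(obtain_consent → hold_position) and O(¬obtain_consent → hold_position). Since obtain_consent ∨ ¬obtain_consent is a tautology, O(hold_position) follows.
Premise 10, O(revoke_dossier → ¬hold_position), contraposes to O(hold_position → ¬revoke_dossier); with O(hold_position) we get O(¬revoke_dossier).
Premise 4, O(¬encrypt_form → revoke_dossier), contraposes to O(¬revoke_dossier → encrypt_form); with O(¬revoke_dossier) we get O(encrypt_form).
The contrapositive of premise 9 (O(recuse_self → ¬encrypt_form)) is O(encrypt_form → ¬recuse_self), and O(encrypt_form) is already established, so O(¬recuse_self).
Premise 2, O(verify_roster → recuse_self), contraposes to O(¬recuse_self → ¬verify_roster); with O(¬recuse_self) we get O(¬verify_roster).
Premise 5 is O(file_specimen → verify_roster); contrapositively O(¬verify_roster → ¬file_specimen). Since O(¬verify_roster) holds, K gives O(¬file_specimen).
Premise 8 is O(¬file_specimen → ¬convene_panel); since O(¬file_specimen), deontic closure gives O(¬convene_panel).
Premises 1, 7 do not contribute to this derivation.
Thus O(¬convene_panel), which is F(convene_panel): convene_panel is forbidden.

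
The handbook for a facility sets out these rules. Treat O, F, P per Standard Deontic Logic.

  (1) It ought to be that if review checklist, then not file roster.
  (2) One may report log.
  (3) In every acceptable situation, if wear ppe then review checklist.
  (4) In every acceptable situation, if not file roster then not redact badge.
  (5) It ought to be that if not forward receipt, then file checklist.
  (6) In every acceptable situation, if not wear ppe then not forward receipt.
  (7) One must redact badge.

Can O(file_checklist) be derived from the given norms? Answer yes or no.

Premise 7 gives O(redact_badge).
The contrapositive of premise 4 (O(¬file_roster → ¬redact_badge)) is O(redact_badge → file_roster), and O(redact_badge) is already established, so O(file_roster).
Premise 1, O(review_checklist → ¬file_roster), contraposes to O(file_roster → ¬review_checklist); with O(file_roster) we get O(¬review_checklist).
Premise 3 is O(wear_ppe → review_checklist); contrapositively O(¬review_checklist → ¬wear_ppe). Since O(¬review_checklist) holds, K gives O(¬wear_ppe).
With premise 6, O(¬wear_ppe → ¬forward_receipt), the K-axiom yields O(¬forward_receipt).
Premise 5 is O(¬forward_receipt → file_checklist); since O(¬forward_receipt), deontic closure gives O(file_checklist).
Premise 2 does not contribute to this derivation.
So O(file_checklist) follows.

Yes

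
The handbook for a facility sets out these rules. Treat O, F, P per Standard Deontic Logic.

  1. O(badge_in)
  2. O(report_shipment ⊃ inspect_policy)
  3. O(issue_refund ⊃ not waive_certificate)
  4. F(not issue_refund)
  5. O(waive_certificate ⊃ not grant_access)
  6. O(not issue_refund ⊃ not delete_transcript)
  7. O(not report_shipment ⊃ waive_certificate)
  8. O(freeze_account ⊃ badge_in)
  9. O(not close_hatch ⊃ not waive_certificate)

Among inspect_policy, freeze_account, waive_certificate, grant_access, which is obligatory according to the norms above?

F(not issue_refund) at premise 4 means O(issue_refund).
From O(issue_refund) and premise 3, O(issue_refund ⊃ not waive_certificate), we obtain O(not waive_certificate).
Premise 7, O(not report_shipment ⊃ waive_certificate), contraposes to O(not waive_certificate ⊃ report_shipment); with O(not waive_certificate) we get O(report_shipment).
With premise 2, O(report_shipment ⊃ inspect_policy), the K-axiom yields O(inspect_policy).
So O(inspect_policy) holds — inspect_policy is obligatory. None of the other listed options is made obligatory by any chain of premises.

inspect_policy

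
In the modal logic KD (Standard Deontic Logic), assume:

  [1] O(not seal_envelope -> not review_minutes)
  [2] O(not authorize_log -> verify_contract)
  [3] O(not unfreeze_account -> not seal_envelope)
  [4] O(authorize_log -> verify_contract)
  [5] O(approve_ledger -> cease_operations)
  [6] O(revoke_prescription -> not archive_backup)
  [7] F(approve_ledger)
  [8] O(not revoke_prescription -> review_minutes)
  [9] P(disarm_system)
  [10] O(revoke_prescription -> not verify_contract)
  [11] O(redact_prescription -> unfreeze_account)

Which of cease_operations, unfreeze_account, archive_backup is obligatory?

Premises 2 and 4 cover both cases: O(not authorize_log -> verify_contract) and O(authorize_log -> verify_contract). Since not authorize_log ∨ authorize_log is a tautology, O(verify_contract) follows.
The contrapositive of premise 10 (O(revoke_prescription -> not verify_contract)) is O(verify_contract -> not revoke_prescription), and O(verify_contract) is already established, so O(not revoke_prescription).
From O(not revoke_prescription) and premise 8, O(not revoke_prescription -> review_minutes), we obtain O(review_minutes).
Premise 1, O(not seal_envelope -> not review_minutes), contraposes to O(review_minutes -> seal_envelope); with O(review_minutes) we get O(seal_envelope).
Premise 3, O(not unfreeze_account -> not seal_envelope), contraposes to O(seal_envelope -> unfreeze_account); with O(seal_envelope) we get O(unfreeze_account).
So O(unfreeze_account) holds — unfreeze_account is obligatory. None of the other listed options is made obligatory by any chain of premises.

unfreeze_account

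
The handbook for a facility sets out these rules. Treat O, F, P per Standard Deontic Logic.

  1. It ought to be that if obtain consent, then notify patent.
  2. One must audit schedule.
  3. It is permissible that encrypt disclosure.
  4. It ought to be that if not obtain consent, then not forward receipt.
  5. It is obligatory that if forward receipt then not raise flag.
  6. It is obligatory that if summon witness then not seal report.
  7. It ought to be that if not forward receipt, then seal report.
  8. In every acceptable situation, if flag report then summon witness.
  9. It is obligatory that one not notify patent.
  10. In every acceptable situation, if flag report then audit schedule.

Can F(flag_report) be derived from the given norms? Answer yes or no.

Yes

Premise 9 states O(¬notify_patent) outright.
Premise 1, O(obtain_consent → notify_patent), contraposes to O(¬notify_patent → ¬obtain_consent); with O(¬notify_patent) we get O(¬obtain_consent).
From O(¬obtain_consent) and premise 4, O(¬obtain_consent → ¬forward_receipt), we obtain O(¬forward_receipt).
Premise 7 is O(¬forward_receipt → seal_report); since O(¬forward_receipt), deontic closure gives O(seal_report).
Premise 6, O(summon_witness → ¬seal_report), contraposes to O(seal_report → ¬summon_witness); with O(seal_report) we get O(¬summon_witness).
Premise 8 is O(flag_report → summon_witness); contrapositively O(¬summon_witness → ¬flag_report). Since O(¬summon_witness) holds, K gives O(¬flag_report).
Premises 2, 3, 5, 10 do not contribute to this derivation.
So O(¬flag_report) holds, i.e. F(flag_report). The claim follows.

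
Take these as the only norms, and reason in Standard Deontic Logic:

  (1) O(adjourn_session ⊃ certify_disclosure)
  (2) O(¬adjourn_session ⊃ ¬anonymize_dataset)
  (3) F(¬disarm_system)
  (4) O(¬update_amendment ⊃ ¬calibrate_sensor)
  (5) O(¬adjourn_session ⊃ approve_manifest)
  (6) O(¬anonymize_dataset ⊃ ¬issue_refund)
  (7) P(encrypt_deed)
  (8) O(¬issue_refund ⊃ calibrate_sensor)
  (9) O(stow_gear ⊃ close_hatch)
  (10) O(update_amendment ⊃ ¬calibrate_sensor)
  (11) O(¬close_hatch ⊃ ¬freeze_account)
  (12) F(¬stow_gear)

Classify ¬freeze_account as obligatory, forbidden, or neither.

Neither

Premise 11 is O(¬close_hatch ⊃ ¬freeze_account), but O(¬close_hatch) is not derivable from the premises, so it does not yield O(¬freeze_account).
No premise or chain of K-axiom applications forces O(¬freeze_account), and none forces O(freeze_account). So ¬freeze_account is neither obligatory nor forbidden under these norms.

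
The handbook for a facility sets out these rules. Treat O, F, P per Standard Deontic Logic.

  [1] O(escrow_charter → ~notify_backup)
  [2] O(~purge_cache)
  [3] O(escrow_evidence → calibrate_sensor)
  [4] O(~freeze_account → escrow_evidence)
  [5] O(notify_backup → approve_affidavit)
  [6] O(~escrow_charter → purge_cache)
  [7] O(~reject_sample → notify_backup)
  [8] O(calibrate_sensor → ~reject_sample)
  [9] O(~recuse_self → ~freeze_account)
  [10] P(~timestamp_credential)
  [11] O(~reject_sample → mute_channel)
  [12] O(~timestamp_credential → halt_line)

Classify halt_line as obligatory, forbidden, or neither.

Neither

Premise 12 is O(~timestamp_credential → halt_line), but O(~timestamp_credential) is not derivable from the premises (the permission P(~timestamp_credential) asserts only ~O(timestamp_credential), not O(~timestamp_credential)), so it does not yield O(halt_line).
No premise or chain of K-axiom applications forces O(halt_line), and none forces O(~halt_line). So halt_line is neither obligatory nor forbidden under these norms.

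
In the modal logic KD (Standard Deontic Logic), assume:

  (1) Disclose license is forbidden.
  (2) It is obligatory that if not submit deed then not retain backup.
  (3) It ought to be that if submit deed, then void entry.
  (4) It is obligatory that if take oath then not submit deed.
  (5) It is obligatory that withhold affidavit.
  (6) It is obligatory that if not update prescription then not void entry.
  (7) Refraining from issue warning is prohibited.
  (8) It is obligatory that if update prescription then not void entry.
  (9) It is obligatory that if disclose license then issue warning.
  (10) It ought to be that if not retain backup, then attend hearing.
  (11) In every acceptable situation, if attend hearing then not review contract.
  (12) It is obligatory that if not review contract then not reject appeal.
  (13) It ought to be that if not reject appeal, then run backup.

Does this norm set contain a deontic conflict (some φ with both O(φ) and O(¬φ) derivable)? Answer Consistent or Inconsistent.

Consistent

Premise 9 is O(disclose_license → issue_warning); even if O(issue_warning) held, inferring O(disclose_license) would be affirming the consequent — invalid.
So O(disclose_license) is not derivable, and the apparent clash with O(¬disclose_license) does not arise.
A world satisfying every obligation exists (e.g. attend_hearing=true, disclose_license=false, issue_warning=true, reject_appeal=false, retain_backup=false, review_contract=false, run_backup=true, submit_deed=false, take_oath=false, update_prescription=false, void_entry=false, withhold_affidavit=true); no atom is both obligatory and forbidden, so the set is consistent.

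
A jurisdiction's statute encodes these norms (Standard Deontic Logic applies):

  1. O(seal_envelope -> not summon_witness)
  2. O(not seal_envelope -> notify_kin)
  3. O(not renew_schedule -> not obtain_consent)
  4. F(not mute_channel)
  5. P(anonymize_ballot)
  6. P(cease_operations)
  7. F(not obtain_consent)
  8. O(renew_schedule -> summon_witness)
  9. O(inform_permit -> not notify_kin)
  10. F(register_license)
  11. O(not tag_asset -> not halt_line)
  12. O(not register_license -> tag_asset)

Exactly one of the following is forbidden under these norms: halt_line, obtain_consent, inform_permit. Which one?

Premise 7 is F(not obtain_consent), i.e. O(obtain_consent).
Premise 3 is O(not renew_schedule -> not obtain_consent); contrapositively O(obtain_consent -> renew_schedule). Since O(obtain_consent) holds, K gives O(renew_schedule).
From O(renew_schedule) and premise 8, O(renew_schedule -> summon_witness), we obtain O(summon_witness).
Premise 1 is O(seal_envelope -> not summon_witness); contrapositively O(summon_witness -> not seal_envelope). Since O(summon_witness) holds, K gives O(not seal_envelope).
Applying K to premise 2 (O(not seal_envelope -> notify_kin)) and O(not seal_envelope) yields O(notify_kin).
The contrapositive of premise 9 (O(inform_permit -> not notify_kin)) is O(notify_kin -> not inform_permit), and O(notify_kin) is already established, so O(not inform_permit).
So O(not inform_permit) holds, i.e. inform_permit is forbidden. None of the other listed options is forbidden under the premises.

inform_permit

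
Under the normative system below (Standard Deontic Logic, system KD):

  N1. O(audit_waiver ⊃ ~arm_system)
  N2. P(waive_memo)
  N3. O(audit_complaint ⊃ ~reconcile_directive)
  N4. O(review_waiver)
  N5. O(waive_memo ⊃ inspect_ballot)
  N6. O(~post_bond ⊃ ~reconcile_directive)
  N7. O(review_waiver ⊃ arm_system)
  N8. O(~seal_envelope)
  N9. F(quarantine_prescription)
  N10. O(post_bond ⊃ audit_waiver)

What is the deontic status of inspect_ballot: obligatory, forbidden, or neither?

Premise 5 is O(waive_memo ⊃ inspect_ballot), but O(waive_memo) is not derivable from the premises (the permission P(waive_memo) asserts only ~O(~waive_memo), not O(waive_memo)), so it does not yield O(inspect_ballot).
No premise or chain of K-axiom applications forces O(inspect_ballot), and none forces O(~inspect_ballot). So inspect_ballot is neither obligatory nor forbidden under these norms.

Neither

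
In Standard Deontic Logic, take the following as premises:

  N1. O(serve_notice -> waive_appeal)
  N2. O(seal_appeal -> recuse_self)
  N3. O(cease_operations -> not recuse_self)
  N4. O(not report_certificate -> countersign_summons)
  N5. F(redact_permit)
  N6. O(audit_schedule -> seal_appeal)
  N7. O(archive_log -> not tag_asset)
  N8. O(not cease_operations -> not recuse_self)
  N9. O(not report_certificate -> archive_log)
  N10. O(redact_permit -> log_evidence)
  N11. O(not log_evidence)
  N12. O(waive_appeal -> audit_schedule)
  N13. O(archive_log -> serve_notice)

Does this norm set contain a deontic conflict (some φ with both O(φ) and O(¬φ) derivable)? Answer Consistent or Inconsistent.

Consistent

Premise 10 is O(redact_permit -> log_evidence), but O(redact_permit) is not derivable from the premises, so it does not yield O(log_evidence).
So O(log_evidence) is not derivable, and the apparent clash with O(not log_evidence) does not arise.
A world satisfying every obligation exists (e.g. archive_log=false, audit_schedule=false, cease_operations=false, countersign_summons=false, log_evidence=false, recuse_self=false, redact_permit=false, report_certificate=true, seal_appeal=false, serve_notice=false, tag_asset=false, waive_appeal=false); no atom is both obligatory and forbidden, so the set is consistent.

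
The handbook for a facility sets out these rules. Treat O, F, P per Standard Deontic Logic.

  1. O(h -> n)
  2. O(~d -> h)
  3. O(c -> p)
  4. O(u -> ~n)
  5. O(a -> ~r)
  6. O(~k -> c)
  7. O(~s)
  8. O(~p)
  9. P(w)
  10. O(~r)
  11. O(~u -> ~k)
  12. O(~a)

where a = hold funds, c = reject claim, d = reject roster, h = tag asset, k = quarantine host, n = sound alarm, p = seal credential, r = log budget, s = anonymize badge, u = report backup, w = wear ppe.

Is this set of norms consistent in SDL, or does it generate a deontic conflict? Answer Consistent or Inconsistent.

Consistent

Premise 5 is O(a -> ~r); even if O(~r) held, inferring O(a) would be affirming the consequent — invalid.
So O(a) is not derivable, and the apparent clash with O(~a) does not arise.
A world satisfying every obligation exists (e.g. a=false, c=false, d=true, h=false, k=true, n=false, p=false, r=false, s=false, u=true, w=false); no atom is both obligatory and forbidden, so the set is consistent.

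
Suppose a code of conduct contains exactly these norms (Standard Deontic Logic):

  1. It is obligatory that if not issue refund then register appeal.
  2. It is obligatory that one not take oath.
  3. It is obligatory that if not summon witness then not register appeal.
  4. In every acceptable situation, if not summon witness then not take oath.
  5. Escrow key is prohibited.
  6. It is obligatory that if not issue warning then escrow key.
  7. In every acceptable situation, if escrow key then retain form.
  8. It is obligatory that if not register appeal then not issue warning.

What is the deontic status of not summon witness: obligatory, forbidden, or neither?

Forbidden

Premise 5 is F(escrow_key), i.e. O(¬escrow_key).
Premise 6, O(¬issue_warning → escrow_key), contraposes to O(¬escrow_key → issue_warning); with O(¬escrow_key) we get O(issue_warning).
The contrapositive of premise 8 (O(¬register_appeal → ¬issue_warning)) is O(issue_warning → register_appeal), and O(issue_warning) is already established, so O(register_appeal).
Premise 3, O(¬summon_witness → ¬register_appeal), contraposes to O(register_appeal → summon_witness); with O(register_appeal) we get O(summon_witness).
Premises 1, 2, 4, 7 do not contribute to this derivation.
Thus O(summon_witness), which is F(¬summon_witness): ¬summon_witness is forbidden.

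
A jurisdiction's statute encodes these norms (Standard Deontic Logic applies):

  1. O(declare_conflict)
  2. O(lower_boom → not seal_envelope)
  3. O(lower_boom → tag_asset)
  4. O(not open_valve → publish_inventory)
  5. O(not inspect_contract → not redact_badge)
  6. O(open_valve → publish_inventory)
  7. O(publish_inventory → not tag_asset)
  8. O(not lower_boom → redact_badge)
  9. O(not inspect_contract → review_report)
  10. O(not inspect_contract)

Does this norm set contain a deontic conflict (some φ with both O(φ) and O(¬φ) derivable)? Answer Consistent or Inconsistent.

By case analysis on open_valve: premise 6 gives O(open_valve → publish_inventory) and premise 4 gives O(not open_valve → publish_inventory), so O(publish_inventory) either way.
From O(publish_inventory) and premise 7, O(publish_inventory → not tag_asset), we obtain O(not tag_asset).
The contrapositive of premise 3 (O(lower_boom → tag_asset)) is O(not tag_asset → not lower_boom), and O(not tag_asset) is already established, so O(not lower_boom).
Premise 8 is O(not lower_boom → redact_badge); since O(not lower_boom), deontic closure gives O(redact_badge).
Premise 5 is O(not inspect_contract → not redact_badge); contrapositively O(redact_badge → inspect_contract). Since O(redact_badge) holds, K gives O(inspect_contract).
But premise 10 directly asserts O(not inspect_contract).
We now have both O(inspect_contract) and O(not inspect_contract) — inspect_contract is simultaneously obligatory and forbidden, violating the D-axiom.

Inconsistent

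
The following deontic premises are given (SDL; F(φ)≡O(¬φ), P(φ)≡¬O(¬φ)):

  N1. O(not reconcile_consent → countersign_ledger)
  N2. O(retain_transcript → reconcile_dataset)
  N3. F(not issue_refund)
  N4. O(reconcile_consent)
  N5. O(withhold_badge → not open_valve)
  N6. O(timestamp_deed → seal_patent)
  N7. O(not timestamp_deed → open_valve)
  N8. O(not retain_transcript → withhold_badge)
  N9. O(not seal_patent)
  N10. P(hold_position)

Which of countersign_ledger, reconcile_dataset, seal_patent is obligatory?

Premise 9 states O(not seal_patent) outright.
Premise 6, O(timestamp_deed → seal_patent), contraposes to O(not seal_patent → not timestamp_deed); with O(not seal_patent) we get O(not timestamp_deed).
Premise 7 is O(not timestamp_deed → open_valve); since O(not timestamp_deed), deontic closure gives O(open_valve).
Premise 5, O(withhold_badge → not open_valve), contraposes to O(open_valve → not withhold_badge); with O(open_valve) we get O(not withhold_badge).
Premise 8 is O(not retain_transcript → withhold_badge); contrapositively O(not withhold_badge → retain_transcript). Since O(not withhold_badge) holds, K gives O(retain_transcript).
From O(retain_transcript) and premise 2, O(retain_transcript → reconcile_dataset), we obtain O(reconcile_dataset).
So O(reconcile_dataset) holds — reconcile_dataset is obligatory. None of the other listed options is made obligatory by any chain of premises.

reconcile_dataset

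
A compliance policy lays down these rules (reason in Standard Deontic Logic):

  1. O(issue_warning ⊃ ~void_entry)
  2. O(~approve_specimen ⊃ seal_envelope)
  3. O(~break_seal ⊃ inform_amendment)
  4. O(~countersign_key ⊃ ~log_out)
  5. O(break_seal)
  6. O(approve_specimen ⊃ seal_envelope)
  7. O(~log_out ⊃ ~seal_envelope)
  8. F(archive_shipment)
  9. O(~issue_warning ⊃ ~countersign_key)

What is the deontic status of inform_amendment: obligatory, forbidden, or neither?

Premise 3 is O(~break_seal ⊃ inform_amendment), but O(~break_seal) is not derivable from the premises, so it does not yield O(inform_amendment).
No premise or chain of K-axiom applications forces O(inform_amendment), and none forces O(~inform_amendment). So inform_amendment is neither obligatory nor forbidden under these norms.

Neither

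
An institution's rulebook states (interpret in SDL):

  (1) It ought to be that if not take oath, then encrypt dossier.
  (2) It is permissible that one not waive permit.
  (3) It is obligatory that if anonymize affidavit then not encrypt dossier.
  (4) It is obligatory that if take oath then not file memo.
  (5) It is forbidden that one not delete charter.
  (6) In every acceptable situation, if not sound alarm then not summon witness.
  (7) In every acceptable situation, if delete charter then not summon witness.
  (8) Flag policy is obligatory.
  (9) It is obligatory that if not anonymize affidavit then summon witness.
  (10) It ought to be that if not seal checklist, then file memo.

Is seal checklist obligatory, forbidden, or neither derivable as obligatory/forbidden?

Obligatory

Premise 5 is F(¬delete_charter), i.e. O(delete_charter).
With premise 7, O(delete_charter → ¬summon_witness), the K-axiom yields O(¬summon_witness).
Premise 9, O(¬anonymize_affidavit → summon_witness), contraposes to O(¬summon_witness → anonymize_affidavit); with O(¬summon_witness) we get O(anonymize_affidavit).
With premise 3, O(anonymize_affidavit → ¬encrypt_dossier), the K-axiom yields O(¬encrypt_dossier).
The contrapositive of premise 1 (O(¬take_oath → encrypt_dossier)) is O(¬encrypt_dossier → take_oath), and O(¬encrypt_dossier) is already established, so O(take_oath).
Premise 4 is O(take_oath → ¬file_memo); since O(take_oath), deontic closure gives O(¬file_memo).
Premise 10 is O(¬seal_checklist → file_memo); contrapositively O(¬file_memo → seal_checklist). Since O(¬file_memo) holds, K gives O(seal_checklist).
Premises 2, 6, 8 do not contribute to this derivation.
Hence seal_checklist is obligatory.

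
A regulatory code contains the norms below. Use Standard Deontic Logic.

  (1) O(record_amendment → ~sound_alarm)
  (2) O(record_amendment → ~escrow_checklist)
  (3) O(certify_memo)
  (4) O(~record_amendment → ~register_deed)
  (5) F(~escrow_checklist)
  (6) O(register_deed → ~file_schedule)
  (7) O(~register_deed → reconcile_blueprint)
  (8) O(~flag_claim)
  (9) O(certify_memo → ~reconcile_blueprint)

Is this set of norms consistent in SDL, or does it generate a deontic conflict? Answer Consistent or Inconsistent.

Premise 5, F(~escrow_checklist), is equivalent to O(escrow_checklist).
Premise 2 is O(record_amendment → ~escrow_checklist); contrapositively O(escrow_checklist → ~record_amendment). Since O(escrow_checklist) holds, K gives O(~record_amendment).
Premise 4 is O(~record_amendment → ~register_deed); since O(~record_amendment), deontic closure gives O(~register_deed).
Premise 7 is O(~register_deed → reconcile_blueprint); since O(~register_deed), deontic closure gives O(reconcile_blueprint).
The contrapositive of premise 9 (O(certify_memo → ~reconcile_blueprint)) is O(reconcile_blueprint → ~certify_memo), and O(reconcile_blueprint) is already established, so O(~certify_memo).
Yet premise 3 states O(certify_memo).
We now have both O(~certify_memo) and O(certify_memo) — certify_memo is simultaneously obligatory and forbidden, violating the D-axiom.

Inconsistent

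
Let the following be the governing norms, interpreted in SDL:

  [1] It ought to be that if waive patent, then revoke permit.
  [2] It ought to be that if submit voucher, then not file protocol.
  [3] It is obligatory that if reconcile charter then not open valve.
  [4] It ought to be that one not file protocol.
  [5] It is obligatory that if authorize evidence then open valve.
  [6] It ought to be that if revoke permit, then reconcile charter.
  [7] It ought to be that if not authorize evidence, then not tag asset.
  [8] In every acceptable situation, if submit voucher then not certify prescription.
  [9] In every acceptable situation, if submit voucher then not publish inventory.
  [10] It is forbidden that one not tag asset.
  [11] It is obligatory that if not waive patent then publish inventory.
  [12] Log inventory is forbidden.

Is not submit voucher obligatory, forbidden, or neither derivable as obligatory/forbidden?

Obligatory

Premise 10 is F(¬tag_asset), i.e. O(tag_asset).
The contrapositive of premise 7 (O(¬authorize_evidence → ¬tag_asset)) is O(tag_asset → authorize_evidence), and O(tag_asset) is already established, so O(authorize_evidence).
From O(authorize_evidence) and premise 5, O(authorize_evidence → open_valve), we obtain O(open_valve).
The contrapositive of premise 3 (O(reconcile_charter → ¬open_valve)) is O(open_valve → ¬reconcile_charter), and O(open_valve) is already established, so O(¬reconcile_charter).
Premise 6 is O(revoke_permit → reconcile_charter); contrapositively O(¬reconcile_charter → ¬revoke_permit). Since O(¬reconcile_charter) holds, K gives O(¬revoke_permit).
Premise 1 is O(waive_patent → revoke_permit); contrapositively O(¬revoke_permit → ¬waive_patent). Since O(¬revoke_permit) holds, K gives O(¬waive_patent).
Premise 11 is O(¬waive_patent → publish_inventory); since O(¬waive_patent), deontic closure gives O(publish_inventory).
Premise 9 is O(submit_voucher → ¬publish_inventory); contrapositively O(publish_inventory → ¬submit_voucher). Since O(publish_inventory) holds, K gives O(¬submit_voucher).
Premises 2, 4, 8, 12 do not contribute to this derivation.
Hence ¬submit_voucher is obligatory.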